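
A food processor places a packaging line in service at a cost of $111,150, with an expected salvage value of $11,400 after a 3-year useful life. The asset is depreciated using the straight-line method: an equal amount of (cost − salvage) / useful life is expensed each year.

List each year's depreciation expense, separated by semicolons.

$33,250; $33,250; $33,250

Depreciable base = $111,150 − $11,400 = $99,750.
Annual expense = $99,750 / 3 = $33,250.
End of year 1: book value $77,900.
End of year 2: book value $44,650.
End of year 3: book value $11,400.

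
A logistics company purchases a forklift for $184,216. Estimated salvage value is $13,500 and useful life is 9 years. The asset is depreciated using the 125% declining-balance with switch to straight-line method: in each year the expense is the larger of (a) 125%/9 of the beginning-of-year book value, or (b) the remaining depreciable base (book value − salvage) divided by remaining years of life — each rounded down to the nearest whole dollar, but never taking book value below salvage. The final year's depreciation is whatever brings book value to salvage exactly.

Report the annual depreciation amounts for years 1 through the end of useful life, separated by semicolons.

Depreciable base = $184,216 − $13,500 = $170,716.
Year 1: DB = ⌊$184,216 × 125%/9⌋ = $25,585; SL = ⌊$170,716/9⌋ = $18,968 → take DB $25,585. Book value $158,631.
Year 2: DB = ⌊$158,631 × 125%/9⌋ = $22,032; SL = ⌊$145,131/8⌋ = $18,141 → take DB $22,032. Book value $136,599.
Year 3: DB = ⌊$136,599 × 125%/9⌋ = $18,972; SL = ⌊$123,099/7⌋ = $17,585 → take DB $18,972. Book value $117,627.
Year 4: DB = ⌊$117,627 × 125%/9⌋ = $16,337; SL = ⌊$104,127/6⌋ = $17,354 → take SL $17,354. Book value $100,273.
Year 5: DB = ⌊$100,273 × 125%/9⌋ = $13,926; SL = ⌊$86,773/5⌋ = $17,354 → take SL $17,354. Book value $82,919.
Year 6: DB = ⌊$82,919 × 125%/9⌋ = $11,516; SL = ⌊$69,419/4⌋ = $17,354 → take SL $17,354. Book value $65,565.
Year 7: DB = ⌊$65,565 × 125%/9⌋ = $9,106; SL = ⌊$52,065/3⌋ = $17,355 → take SL $17,355. Book value $48,210.
Year 8: DB = ⌊$48,210 × 125%/9⌋ = $6,695; SL = ⌊$34,710/2⌋ = $17,355 → take SL $17,355. Book value $30,855.
Year 9 (final): $30,855 − $13,500 = $17,355. Book value $13,500.

$25,585; $22,032; $18,972; $17,354; $17,354; $17,354; $17,355; $17,355; $17,355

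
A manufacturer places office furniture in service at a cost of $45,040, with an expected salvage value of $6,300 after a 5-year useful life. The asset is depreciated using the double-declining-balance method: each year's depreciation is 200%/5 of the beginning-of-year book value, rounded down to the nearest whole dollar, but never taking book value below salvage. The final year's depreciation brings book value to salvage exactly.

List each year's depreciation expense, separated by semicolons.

Depreciable base = $45,040 − $6,300 = $38,740.
Year 1: ⌊$45,040 × 200%/5⌋ = $18,016. Book value $27,024.
Year 2: ⌊$27,024 × 200%/5⌋ = $10,809. Book value $16,215.
Year 3: ⌊$16,215 × 200%/5⌋ = $6,486. Book value $9,729.
Year 4: ⌊$9,729 × 200%/5⌋ = $3,891, capped at $3,429. Book value $6,300.
Year 5 (final): $6,300 − $6,300 = $0. Book value $6,300.

$18,016; $10,809; $6,486; $3,429; $0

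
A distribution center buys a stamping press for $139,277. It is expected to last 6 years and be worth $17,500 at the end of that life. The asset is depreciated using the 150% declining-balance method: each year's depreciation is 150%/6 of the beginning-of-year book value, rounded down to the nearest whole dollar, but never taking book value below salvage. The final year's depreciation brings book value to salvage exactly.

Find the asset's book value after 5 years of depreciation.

$33,052

Depreciable base = $139,277 − $17,500 = $121,777.
Year 1: ⌊$139,277 × 150%/6⌋ = $34,819. Book value $104,458.
Year 2: ⌊$104,458 × 150%/6⌋ = $26,114. Book value $78,344.
Year 3: ⌊$78,344 × 150%/6⌋ = $19,586. Book value $58,758.
Year 4: ⌊$58,758 × 150%/6⌋ = $14,689. Book value $44,069.
Year 5: ⌊$44,069 × 150%/6⌋ = $11,017. Book value $33,052.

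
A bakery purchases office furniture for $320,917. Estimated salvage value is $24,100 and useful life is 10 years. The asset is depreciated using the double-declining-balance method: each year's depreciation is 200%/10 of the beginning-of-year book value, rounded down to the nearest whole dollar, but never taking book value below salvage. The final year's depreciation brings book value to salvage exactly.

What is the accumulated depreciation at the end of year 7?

Depreciable base = $320,917 − $24,100 = $296,817.
Year 1: ⌊$320,917 × 200%/10⌋ = $64,183. Book value $256,734.
Year 2: ⌊$256,734 × 200%/10⌋ = $51,346. Book value $205,388.
Year 3: ⌊$205,388 × 200%/10⌋ = $41,077. Book value $164,311.
Year 4: ⌊$164,311 × 200%/10⌋ = $32,862. Book value $131,449.
Year 5: ⌊$131,449 × 200%/10⌋ = $26,289. Book value $105,160.
Year 6: ⌊$105,160 × 200%/10⌋ = $21,032. Book value $84,128.
Year 7: ⌊$84,128 × 200%/10⌋ = $16,825. Book value $67,303.
Accumulated through year 7 = $320,917 − $67,303 = $253,614.

$253,614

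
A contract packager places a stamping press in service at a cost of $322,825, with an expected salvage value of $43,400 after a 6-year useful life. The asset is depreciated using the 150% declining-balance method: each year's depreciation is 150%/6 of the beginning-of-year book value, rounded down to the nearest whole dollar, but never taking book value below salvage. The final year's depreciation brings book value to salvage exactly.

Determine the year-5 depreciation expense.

Depreciable base = $322,825 − $43,400 = $279,425.
Year 1: ⌊$322,825 × 150%/6⌋ = $80,706. Book value $242,119.
Year 2: ⌊$242,119 × 150%/6⌋ = $60,529. Book value $181,590.
Year 3: ⌊$181,590 × 150%/6⌋ = $45,397. Book value $136,193.
Year 4: ⌊$136,193 × 150%/6⌋ = $34,048. Book value $102,145.
Year 5: ⌊$102,145 × 150%/6⌋ = $25,536. Book value $76,609.

$25,536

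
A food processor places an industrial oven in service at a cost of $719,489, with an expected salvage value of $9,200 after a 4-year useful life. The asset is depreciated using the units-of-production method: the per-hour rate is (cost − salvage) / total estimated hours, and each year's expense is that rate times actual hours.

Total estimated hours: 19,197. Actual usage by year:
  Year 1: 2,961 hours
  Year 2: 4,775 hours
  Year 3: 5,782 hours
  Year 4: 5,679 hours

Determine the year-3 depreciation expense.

Depreciable base = $719,489 − $9,200 = $710,289.
Rate = $710,289 / 19,197 hours = $37 per hour.
Year 1: 2,961 × $37 = $109,557. Book value $609,932.
Year 2: 4,775 × $37 = $176,675. Book value $433,257.
Year 3: 5,782 × $37 = $213,934. Book value $219,323.

$213,934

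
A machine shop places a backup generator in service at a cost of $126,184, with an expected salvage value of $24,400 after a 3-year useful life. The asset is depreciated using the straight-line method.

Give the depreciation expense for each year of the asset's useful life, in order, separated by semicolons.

$33,928; $33,928; $33,928

Depreciable base = $126,184 − $24,400 = $101,784.
Annual expense = $101,784 / 3 = $33,928.
End of year 1: book value $92,256.
End of year 2: book value $58,328.
End of year 3: book value $24,400.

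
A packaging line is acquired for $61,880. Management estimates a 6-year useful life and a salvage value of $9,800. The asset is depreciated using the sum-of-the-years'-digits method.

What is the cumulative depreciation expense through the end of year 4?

$44,640

Depreciable base = $61,880 − $9,800 = $52,080.
Sum of the years' digits = 6+5+4+3+2+1 = 21.
Year 1: $52,080 × 6/21 = $14,880. Book value $47,000.
Year 2: $52,080 × 5/21 = $12,400. Book value $34,600.
Year 3: $52,080 × 4/21 = $9,920. Book value $24,680.
Year 4: $52,080 × 3/21 = $7,440. Book value $17,240.
Accumulated through year 4 = $61,880 − $17,240 = $44,640.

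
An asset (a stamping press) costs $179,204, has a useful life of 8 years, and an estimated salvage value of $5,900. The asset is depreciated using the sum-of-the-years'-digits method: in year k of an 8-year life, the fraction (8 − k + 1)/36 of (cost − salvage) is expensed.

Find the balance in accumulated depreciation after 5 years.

Depreciable base = $179,204 − $5,900 = $173,304.
Sum of the years' digits = 8+7+6+5+4+3+2+1 = 36.
Year 1: $173,304 × 8/36 = $38,512. Book value $140,692.
Year 2: $173,304 × 7/36 = $33,698. Book value $106,994.
Year 3: $173,304 × 6/36 = $28,884. Book value $78,110.
Year 4: $173,304 × 5/36 = $24,070. Book value $54,040.
Year 5: $173,304 × 4/36 = $19,256. Book value $34,784.
Accumulated through year 5 = $179,204 − $34,784 = $144,420.

$144,420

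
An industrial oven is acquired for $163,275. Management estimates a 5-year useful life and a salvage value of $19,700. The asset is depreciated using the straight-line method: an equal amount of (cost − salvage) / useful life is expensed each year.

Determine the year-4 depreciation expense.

$28,715

Depreciable base = $163,275 − $19,700 = $143,575.
Annual expense = $143,575 / 5 = $28,715.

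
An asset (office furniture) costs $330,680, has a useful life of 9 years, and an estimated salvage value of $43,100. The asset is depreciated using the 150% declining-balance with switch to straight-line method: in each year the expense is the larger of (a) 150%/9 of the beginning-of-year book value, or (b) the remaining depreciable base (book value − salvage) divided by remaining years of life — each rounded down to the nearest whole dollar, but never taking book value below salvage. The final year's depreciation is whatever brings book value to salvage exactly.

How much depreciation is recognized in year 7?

$22,449

Depreciable base = $330,680 − $43,100 = $287,580.
Year 1: DB = ⌊$330,680 × 150%/9⌋ = $55,113; SL = ⌊$287,580/9⌋ = $31,953 → take DB $55,113. Book value $275,567.
Year 2: DB = ⌊$275,567 × 150%/9⌋ = $45,927; SL = ⌊$232,467/8⌋ = $29,058 → take DB $45,927. Book value $229,640.
Year 3: DB = ⌊$229,640 × 150%/9⌋ = $38,273; SL = ⌊$186,540/7⌋ = $26,648 → take DB $38,273. Book value $191,367.
Year 4: DB = ⌊$191,367 × 150%/9⌋ = $31,894; SL = ⌊$148,267/6⌋ = $24,711 → take DB $31,894. Book value $159,473.
Year 5: DB = ⌊$159,473 × 150%/9⌋ = $26,578; SL = ⌊$116,373/5⌋ = $23,274 → take DB $26,578. Book value $132,895.
Year 6: DB = ⌊$132,895 × 150%/9⌋ = $22,149; SL = ⌊$89,795/4⌋ = $22,448 → take SL $22,448. Book value $110,447.
Year 7: DB = ⌊$110,447 × 150%/9⌋ = $18,407; SL = ⌊$67,347/3⌋ = $22,449 → take SL $22,449. Book value $87,998.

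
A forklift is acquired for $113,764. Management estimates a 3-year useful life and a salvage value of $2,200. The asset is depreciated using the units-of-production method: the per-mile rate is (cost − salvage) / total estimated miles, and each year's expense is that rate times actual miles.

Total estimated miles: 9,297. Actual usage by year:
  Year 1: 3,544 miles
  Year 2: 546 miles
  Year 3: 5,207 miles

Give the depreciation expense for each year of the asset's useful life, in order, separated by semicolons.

$42,528; $6,552; $62,484

Depreciable base = $113,764 − $2,200 = $111,564.
Rate = $111,564 / 9,297 miles = $12 per mile.
Year 1: 3,544 × $12 = $42,528. Book value $71,236.
Year 2: 546 × $12 = $6,552. Book value $64,684.
Year 3: 5,207 × $12 = $62,484. Book value $2,200.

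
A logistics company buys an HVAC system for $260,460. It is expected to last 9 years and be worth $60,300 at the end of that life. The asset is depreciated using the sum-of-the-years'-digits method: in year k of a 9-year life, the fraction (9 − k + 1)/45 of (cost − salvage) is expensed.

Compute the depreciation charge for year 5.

Depreciable base = $260,460 − $60,300 = $200,160.
Sum of the years' digits = 9+8+7+6+5+4+3+2+1 = 45.
Year 1: $200,160 × 9/45 = $40,032. Book value $220,428.
Year 2: $200,160 × 8/45 = $35,584. Book value $184,844.
Year 3: $200,160 × 7/45 = $31,136. Book value $153,708.
Year 4: $200,160 × 6/45 = $26,688. Book value $127,020.
Year 5: $200,160 × 5/45 = $22,240. Book value $104,780.

$22,240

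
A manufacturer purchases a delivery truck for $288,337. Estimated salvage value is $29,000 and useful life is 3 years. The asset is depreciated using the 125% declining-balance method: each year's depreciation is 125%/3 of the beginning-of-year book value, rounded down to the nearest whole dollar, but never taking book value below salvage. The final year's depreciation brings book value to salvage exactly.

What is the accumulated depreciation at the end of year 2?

Depreciable base = $288,337 − $29,000 = $259,337.
Year 1: ⌊$288,337 × 125%/3⌋ = $120,140. Book value $168,197.
Year 2: ⌊$168,197 × 125%/3⌋ = $70,082. Book value $98,115.
Accumulated through year 2 = $288,337 − $98,115 = $190,222.

$190,222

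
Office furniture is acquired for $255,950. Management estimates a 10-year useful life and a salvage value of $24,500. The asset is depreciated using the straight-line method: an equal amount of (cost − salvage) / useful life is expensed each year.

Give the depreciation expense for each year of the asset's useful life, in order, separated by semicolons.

Depreciable base = $255,950 − $24,500 = $231,450.
Annual expense = $231,450 / 10 = $23,145.
End of year 1: book value $232,805.
End of year 2: book value $209,660.
End of year 3: book value $186,515.
End of year 4: book value $163,370.
End of year 5: book value $140,225.
End of year 6: book value $117,080.
End of year 7: book value $93,935.
End of year 8: book value $70,790.
End of year 9: book value $47,645.
End of year 10: book value $24,500.

$23,145; $23,145; $23,145; $23,145; $23,145; $23,145; $23,145; $23,145; $23,145; $23,145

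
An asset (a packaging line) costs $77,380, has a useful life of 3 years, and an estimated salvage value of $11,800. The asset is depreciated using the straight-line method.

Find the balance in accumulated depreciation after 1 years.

Depreciable base = $77,380 − $11,800 = $65,580.
Annual expense = $65,580 / 3 = $21,860.
End of year 1: book value $55,520.
Accumulated through year 1 = $77,380 − $55,520 = $21,860.

$21,860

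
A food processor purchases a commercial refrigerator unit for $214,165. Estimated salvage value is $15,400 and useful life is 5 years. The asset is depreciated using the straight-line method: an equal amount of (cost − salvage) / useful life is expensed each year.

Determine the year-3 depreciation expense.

Depreciable base = $214,165 − $15,400 = $198,765.
Annual expense = $198,765 / 5 = $39,753.

$39,753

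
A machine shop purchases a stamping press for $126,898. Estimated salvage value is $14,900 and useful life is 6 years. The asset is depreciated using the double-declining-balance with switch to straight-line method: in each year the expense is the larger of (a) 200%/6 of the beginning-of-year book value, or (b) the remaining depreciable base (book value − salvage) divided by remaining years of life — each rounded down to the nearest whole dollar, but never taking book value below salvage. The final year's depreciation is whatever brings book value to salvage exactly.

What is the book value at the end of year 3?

Depreciable base = $126,898 − $14,900 = $111,998.
Year 1: DB = ⌊$126,898 × 200%/6⌋ = $42,299; SL = ⌊$111,998/6⌋ = $18,666 → take DB $42,299. Book value $84,599.
Year 2: DB = ⌊$84,599 × 200%/6⌋ = $28,199; SL = ⌊$69,699/5⌋ = $13,939 → take DB $28,199. Book value $56,400.
Year 3: DB = ⌊$56,400 × 200%/6⌋ = $18,800; SL = ⌊$41,500/4⌋ = $10,375 → take DB $18,800. Book value $37,600.

$37,600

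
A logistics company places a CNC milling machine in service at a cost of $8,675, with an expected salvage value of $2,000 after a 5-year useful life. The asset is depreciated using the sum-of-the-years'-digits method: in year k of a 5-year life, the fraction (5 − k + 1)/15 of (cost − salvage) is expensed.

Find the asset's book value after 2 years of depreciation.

Depreciable base = $8,675 − $2,000 = $6,675.
Sum of the years' digits = 5+4+3+2+1 = 15.
Year 1: $6,675 × 5/15 = $2,225. Book value $6,450.
Year 2: $6,675 × 4/15 = $1,780. Book value $4,670.

$4,670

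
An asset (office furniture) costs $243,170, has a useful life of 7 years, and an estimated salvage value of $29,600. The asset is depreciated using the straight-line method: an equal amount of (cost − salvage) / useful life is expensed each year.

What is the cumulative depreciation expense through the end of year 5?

Depreciable base = $243,170 − $29,600 = $213,570.
Annual expense = $213,570 / 7 = $30,510.
End of year 1: book value $212,660.
End of year 2: book value $182,150.
End of year 3: book value $151,640.
End of year 4: book value $121,130.
End of year 5: book value $90,620.
Accumulated through year 5 = $243,170 − $90,620 = $152,550.

$152,550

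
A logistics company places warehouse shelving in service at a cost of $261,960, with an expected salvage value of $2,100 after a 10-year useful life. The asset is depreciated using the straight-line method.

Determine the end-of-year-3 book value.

Depreciable base = $261,960 − $2,100 = $259,860.
Annual expense = $259,860 / 10 = $25,986.
End of year 1: book value $235,974.
End of year 2: book value $209,988.
End of year 3: book value $184,002.

$184,002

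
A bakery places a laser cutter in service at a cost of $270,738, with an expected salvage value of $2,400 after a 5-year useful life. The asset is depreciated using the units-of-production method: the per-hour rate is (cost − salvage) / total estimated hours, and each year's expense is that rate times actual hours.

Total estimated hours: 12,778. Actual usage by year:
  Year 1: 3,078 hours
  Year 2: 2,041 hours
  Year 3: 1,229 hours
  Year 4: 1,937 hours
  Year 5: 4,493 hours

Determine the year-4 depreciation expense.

$40,677

Depreciable base = $270,738 − $2,400 = $268,338.
Rate = $268,338 / 12,778 hours = $21 per hour.
Year 1: 3,078 × $21 = $64,638. Book value $206,100.
Year 2: 2,041 × $21 = $42,861. Book value $163,239.
Year 3: 1,229 × $21 = $25,809. Book value $137,430.
Year 4: 1,937 × $21 = $40,677. Book value $96,753.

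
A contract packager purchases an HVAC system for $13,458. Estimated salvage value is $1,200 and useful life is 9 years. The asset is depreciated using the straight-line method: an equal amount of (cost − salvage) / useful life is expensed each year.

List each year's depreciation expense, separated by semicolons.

$1,362; $1,362; $1,362; $1,362; $1,362; $1,362; $1,362; $1,362; $1,362

Depreciable base = $13,458 − $1,200 = $12,258.
Annual expense = $12,258 / 9 = $1,362.
End of year 1: book value $12,096.
End of year 2: book value $10,734.
End of year 3: book value $9,372.
End of year 4: book value $8,010.
End of year 5: book value $6,648.
End of year 6: book value $5,286.
End of year 7: book value $3,924.
End of year 8: book value $2,562.
End of year 9: book value $1,200.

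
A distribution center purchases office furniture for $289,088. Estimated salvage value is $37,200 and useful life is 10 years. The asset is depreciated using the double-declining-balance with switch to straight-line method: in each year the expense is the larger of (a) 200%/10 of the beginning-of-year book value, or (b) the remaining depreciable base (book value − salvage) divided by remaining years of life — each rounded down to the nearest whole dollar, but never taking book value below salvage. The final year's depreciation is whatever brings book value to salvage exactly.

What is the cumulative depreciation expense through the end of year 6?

Depreciable base = $289,088 − $37,200 = $251,888.
Year 1: DB = ⌊$289,088 × 200%/10⌋ = $57,817; SL = ⌊$251,888/10⌋ = $25,188 → take DB $57,817. Book value $231,271.
Year 2: DB = ⌊$231,271 × 200%/10⌋ = $46,254; SL = ⌊$194,071/9⌋ = $21,563 → take DB $46,254. Book value $185,017.
Year 3: DB = ⌊$185,017 × 200%/10⌋ = $37,003; SL = ⌊$147,817/8⌋ = $18,477 → take DB $37,003. Book value $148,014.
Year 4: DB = ⌊$148,014 × 200%/10⌋ = $29,602; SL = ⌊$110,814/7⌋ = $15,830 → take DB $29,602. Book value $118,412.
Year 5: DB = ⌊$118,412 × 200%/10⌋ = $23,682; SL = ⌊$81,212/6⌋ = $13,535 → take DB $23,682. Book value $94,730.
Year 6: DB = ⌊$94,730 × 200%/10⌋ = $18,946; SL = ⌊$57,530/5⌋ = $11,506 → take DB $18,946. Book value $75,784.
Accumulated through year 6 = $289,088 − $75,784 = $213,304.

$213,304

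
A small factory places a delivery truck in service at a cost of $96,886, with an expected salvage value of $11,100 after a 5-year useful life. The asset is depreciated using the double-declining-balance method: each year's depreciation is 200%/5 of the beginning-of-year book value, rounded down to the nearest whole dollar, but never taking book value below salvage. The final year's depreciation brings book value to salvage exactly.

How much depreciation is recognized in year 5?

$1,457

Depreciable base = $96,886 − $11,100 = $85,786.
Year 1: ⌊$96,886 × 200%/5⌋ = $38,754. Book value $58,132.
Year 2: ⌊$58,132 × 200%/5⌋ = $23,252. Book value $34,880.
Year 3: ⌊$34,880 × 200%/5⌋ = $13,952. Book value $20,928.
Year 4: ⌊$20,928 × 200%/5⌋ = $8,371. Book value $12,557.
Year 5 (final): $12,557 − $11,100 = $1,457. Book value $11,100.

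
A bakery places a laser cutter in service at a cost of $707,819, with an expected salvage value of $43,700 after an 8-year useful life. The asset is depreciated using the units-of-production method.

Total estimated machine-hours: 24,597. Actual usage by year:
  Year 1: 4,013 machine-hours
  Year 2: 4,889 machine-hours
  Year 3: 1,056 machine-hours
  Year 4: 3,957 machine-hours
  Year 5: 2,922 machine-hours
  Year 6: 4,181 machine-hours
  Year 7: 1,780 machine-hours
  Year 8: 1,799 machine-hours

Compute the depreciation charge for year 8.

Depreciable base = $707,819 − $43,700 = $664,119.
Rate = $664,119 / 24,597 machine-hours = $27 per machine-hour.
Year 1: 4,013 × $27 = $108,351. Book value $599,468.
Year 2: 4,889 × $27 = $132,003. Book value $467,465.
Year 3: 1,056 × $27 = $28,512. Book value $438,953.
Year 4: 3,957 × $27 = $106,839. Book value $332,114.
Year 5: 2,922 × $27 = $78,894. Book value $253,220.
Year 6: 4,181 × $27 = $112,887. Book value $140,333.
Year 7: 1,780 × $27 = $48,060. Book value $92,273.
Year 8: 1,799 × $27 = $48,573. Book value $43,700.

$48,573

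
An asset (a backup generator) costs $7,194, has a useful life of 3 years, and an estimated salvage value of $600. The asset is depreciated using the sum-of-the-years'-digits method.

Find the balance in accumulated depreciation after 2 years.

Depreciable base = $7,194 − $600 = $6,594.
Sum of the years' digits = 3+2+1 = 6.
Year 1: $6,594 × 3/6 = $3,297. Book value $3,897.
Year 2: $6,594 × 2/6 = $2,198. Book value $1,699.
Accumulated through year 2 = $7,194 − $1,699 = $5,495.

$5,495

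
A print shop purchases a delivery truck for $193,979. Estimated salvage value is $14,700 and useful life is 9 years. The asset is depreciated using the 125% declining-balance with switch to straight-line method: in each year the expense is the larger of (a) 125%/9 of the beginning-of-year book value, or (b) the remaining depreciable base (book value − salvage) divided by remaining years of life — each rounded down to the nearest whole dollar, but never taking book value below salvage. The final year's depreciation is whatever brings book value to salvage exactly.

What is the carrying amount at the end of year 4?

Depreciable base = $193,979 − $14,700 = $179,279.
Year 1: DB = ⌊$193,979 × 125%/9⌋ = $26,941; SL = ⌊$179,279/9⌋ = $19,919 → take DB $26,941. Book value $167,038.
Year 2: DB = ⌊$167,038 × 125%/9⌋ = $23,199; SL = ⌊$152,338/8⌋ = $19,042 → take DB $23,199. Book value $143,839.
Year 3: DB = ⌊$143,839 × 125%/9⌋ = $19,977; SL = ⌊$129,139/7⌋ = $18,448 → take DB $19,977. Book value $123,862.
Year 4: DB = ⌊$123,862 × 125%/9⌋ = $17,203; SL = ⌊$109,162/6⌋ = $18,193 → take SL $18,193. Book value $105,669.

$105,669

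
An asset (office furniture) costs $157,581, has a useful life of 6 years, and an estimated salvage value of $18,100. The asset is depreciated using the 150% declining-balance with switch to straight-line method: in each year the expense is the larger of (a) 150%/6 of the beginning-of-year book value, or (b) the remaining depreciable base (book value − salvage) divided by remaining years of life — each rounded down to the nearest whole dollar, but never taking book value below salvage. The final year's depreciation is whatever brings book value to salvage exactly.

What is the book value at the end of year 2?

$88,640

Depreciable base = $157,581 − $18,100 = $139,481.
Year 1: DB = ⌊$157,581 × 150%/6⌋ = $39,395; SL = ⌊$139,481/6⌋ = $23,246 → take DB $39,395. Book value $118,186.
Year 2: DB = ⌊$118,186 × 150%/6⌋ = $29,546; SL = ⌊$100,086/5⌋ = $20,017 → take DB $29,546. Book value $88,640.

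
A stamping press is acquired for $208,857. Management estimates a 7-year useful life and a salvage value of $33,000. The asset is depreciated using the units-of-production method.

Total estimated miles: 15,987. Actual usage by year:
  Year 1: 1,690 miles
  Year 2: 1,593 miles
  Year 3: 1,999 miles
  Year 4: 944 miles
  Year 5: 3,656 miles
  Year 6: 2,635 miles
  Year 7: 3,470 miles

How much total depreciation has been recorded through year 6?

$137,687

Depreciable base = $208,857 − $33,000 = $175,857.
Rate = $175,857 / 15,987 miles = $11 per mile.
Year 1: 1,690 × $11 = $18,590. Book value $190,267.
Year 2: 1,593 × $11 = $17,523. Book value $172,744.
Year 3: 1,999 × $11 = $21,989. Book value $150,755.
Year 4: 944 × $11 = $10,384. Book value $140,371.
Year 5: 3,656 × $11 = $40,216. Book value $100,155.
Year 6: 2,635 × $11 = $28,985. Book value $71,170.
Accumulated through year 6 = $208,857 − $71,170 = $137,687.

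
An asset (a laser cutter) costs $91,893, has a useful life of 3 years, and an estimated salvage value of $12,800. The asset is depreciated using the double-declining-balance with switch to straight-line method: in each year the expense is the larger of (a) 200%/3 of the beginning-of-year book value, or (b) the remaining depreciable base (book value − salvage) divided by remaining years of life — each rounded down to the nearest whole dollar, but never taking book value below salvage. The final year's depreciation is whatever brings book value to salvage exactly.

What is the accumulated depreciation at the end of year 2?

Depreciable base = $91,893 − $12,800 = $79,093.
Year 1: DB = ⌊$91,893 × 200%/3⌋ = $61,262; SL = ⌊$79,093/3⌋ = $26,364 → take DB $61,262. Book value $30,631.
Year 2: DB = ⌊$30,631 × 200%/3⌋ = $20,420; SL = ⌊$17,831/2⌋ = $8,915 → take DB $20,420, capped at $17,831. Book value $12,800.
Accumulated through year 2 = $91,893 − $12,800 = $79,093.

$79,093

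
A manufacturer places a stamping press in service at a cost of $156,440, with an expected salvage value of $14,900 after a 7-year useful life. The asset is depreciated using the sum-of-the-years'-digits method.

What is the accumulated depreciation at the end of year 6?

$136,485

Depreciable base = $156,440 − $14,900 = $141,540.
Sum of the years' digits = 7+6+5+4+3+2+1 = 28.
Year 1: $141,540 × 7/28 = $35,385. Book value $121,055.
Year 2: $141,540 × 6/28 = $30,330. Book value $90,725.
Year 3: $141,540 × 5/28 = $25,275. Book value $65,450.
Year 4: $141,540 × 4/28 = $20,220. Book value $45,230.
Year 5: $141,540 × 3/28 = $15,165. Book value $30,065.
Year 6: $141,540 × 2/28 = $10,110. Book value $19,955.
Accumulated through year 6 = $156,440 − $19,955 = $136,485.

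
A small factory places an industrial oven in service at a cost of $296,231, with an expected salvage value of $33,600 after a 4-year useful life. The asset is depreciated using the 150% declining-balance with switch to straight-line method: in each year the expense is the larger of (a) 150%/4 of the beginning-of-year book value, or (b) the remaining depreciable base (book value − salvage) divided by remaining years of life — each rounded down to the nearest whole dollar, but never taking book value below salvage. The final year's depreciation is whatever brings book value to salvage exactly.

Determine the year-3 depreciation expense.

Depreciable base = $296,231 − $33,600 = $262,631.
Year 1: DB = ⌊$296,231 × 150%/4⌋ = $111,086; SL = ⌊$262,631/4⌋ = $65,657 → take DB $111,086. Book value $185,145.
Year 2: DB = ⌊$185,145 × 150%/4⌋ = $69,429; SL = ⌊$151,545/3⌋ = $50,515 → take DB $69,429. Book value $115,716.
Year 3: DB = ⌊$115,716 × 150%/4⌋ = $43,393; SL = ⌊$82,116/2⌋ = $41,058 → take DB $43,393. Book value $72,323.

$43,393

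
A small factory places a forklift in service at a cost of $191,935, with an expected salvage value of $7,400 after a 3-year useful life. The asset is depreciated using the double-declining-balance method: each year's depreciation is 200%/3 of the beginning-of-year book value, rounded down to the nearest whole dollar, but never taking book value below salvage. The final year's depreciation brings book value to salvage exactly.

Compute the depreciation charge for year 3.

Depreciable base = $191,935 − $7,400 = $184,535.
Year 1: ⌊$191,935 × 200%/3⌋ = $127,956. Book value $63,979.
Year 2: ⌊$63,979 × 200%/3⌋ = $42,652. Book value $21,327.
Year 3 (final): $21,327 − $7,400 = $13,927. Book value $7,400.

$13,927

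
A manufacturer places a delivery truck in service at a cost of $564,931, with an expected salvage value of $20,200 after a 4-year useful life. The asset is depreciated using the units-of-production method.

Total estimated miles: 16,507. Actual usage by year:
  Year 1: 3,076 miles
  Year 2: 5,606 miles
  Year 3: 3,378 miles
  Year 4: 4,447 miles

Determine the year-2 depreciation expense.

$184,998

Depreciable base = $564,931 − $20,200 = $544,731.
Rate = $544,731 / 16,507 miles = $33 per mile.
Year 1: 3,076 × $33 = $101,508. Book value $463,423.
Year 2: 5,606 × $33 = $184,998. Book value $278,425.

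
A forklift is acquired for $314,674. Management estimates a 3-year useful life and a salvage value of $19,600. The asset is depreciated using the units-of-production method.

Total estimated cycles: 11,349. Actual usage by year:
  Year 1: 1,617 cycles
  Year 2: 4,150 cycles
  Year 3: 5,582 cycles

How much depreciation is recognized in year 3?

Depreciable base = $314,674 − $19,600 = $295,074.
Rate = $295,074 / 11,349 cycles = $26 per cycle.
Year 1: 1,617 × $26 = $42,042. Book value $272,632.
Year 2: 4,150 × $26 = $107,900. Book value $164,732.
Year 3: 5,582 × $26 = $145,132. Book value $19,600.

$145,132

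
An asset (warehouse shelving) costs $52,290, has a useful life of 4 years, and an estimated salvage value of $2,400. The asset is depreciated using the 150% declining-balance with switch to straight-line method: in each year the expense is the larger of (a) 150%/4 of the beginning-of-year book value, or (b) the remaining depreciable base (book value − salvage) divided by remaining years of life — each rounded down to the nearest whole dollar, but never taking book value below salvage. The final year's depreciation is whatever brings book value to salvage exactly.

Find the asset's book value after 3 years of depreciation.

$11,414

Depreciable base = $52,290 − $2,400 = $49,890.
Year 1: DB = ⌊$52,290 × 150%/4⌋ = $19,608; SL = ⌊$49,890/4⌋ = $12,472 → take DB $19,608. Book value $32,682.
Year 2: DB = ⌊$32,682 × 150%/4⌋ = $12,255; SL = ⌊$30,282/3⌋ = $10,094 → take DB $12,255. Book value $20,427.
Year 3: DB = ⌊$20,427 × 150%/4⌋ = $7,660; SL = ⌊$18,027/2⌋ = $9,013 → take SL $9,013. Book value $11,414.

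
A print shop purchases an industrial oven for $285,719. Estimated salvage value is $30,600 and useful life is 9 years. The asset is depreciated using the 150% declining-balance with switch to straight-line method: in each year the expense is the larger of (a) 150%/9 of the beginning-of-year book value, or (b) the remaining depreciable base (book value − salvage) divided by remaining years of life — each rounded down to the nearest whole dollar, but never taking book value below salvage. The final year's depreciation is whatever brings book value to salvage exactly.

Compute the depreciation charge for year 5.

Depreciable base = $285,719 − $30,600 = $255,119.
Year 1: DB = ⌊$285,719 × 150%/9⌋ = $47,619; SL = ⌊$255,119/9⌋ = $28,346 → take DB $47,619. Book value $238,100.
Year 2: DB = ⌊$238,100 × 150%/9⌋ = $39,683; SL = ⌊$207,500/8⌋ = $25,937 → take DB $39,683. Book value $198,417.
Year 3: DB = ⌊$198,417 × 150%/9⌋ = $33,069; SL = ⌊$167,817/7⌋ = $23,973 → take DB $33,069. Book value $165,348.
Year 4: DB = ⌊$165,348 × 150%/9⌋ = $27,558; SL = ⌊$134,748/6⌋ = $22,458 → take DB $27,558. Book value $137,790.
Year 5: DB = ⌊$137,790 × 150%/9⌋ = $22,965; SL = ⌊$107,190/5⌋ = $21,438 → take DB $22,965. Book value $114,825.

$22,965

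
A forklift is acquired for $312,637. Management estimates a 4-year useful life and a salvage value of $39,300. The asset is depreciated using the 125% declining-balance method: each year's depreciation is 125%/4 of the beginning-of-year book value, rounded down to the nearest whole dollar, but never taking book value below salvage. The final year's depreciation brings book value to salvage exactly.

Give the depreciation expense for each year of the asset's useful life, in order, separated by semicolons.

$97,699; $67,168; $46,178; $62,292

Depreciable base = $312,637 − $39,300 = $273,337.
Year 1: ⌊$312,637 × 125%/4⌋ = $97,699. Book value $214,938.
Year 2: ⌊$214,938 × 125%/4⌋ = $67,168. Book value $147,770.
Year 3: ⌊$147,770 × 125%/4⌋ = $46,178. Book value $101,592.
Year 4 (final): $101,592 − $39,300 = $62,292. Book value $39,300.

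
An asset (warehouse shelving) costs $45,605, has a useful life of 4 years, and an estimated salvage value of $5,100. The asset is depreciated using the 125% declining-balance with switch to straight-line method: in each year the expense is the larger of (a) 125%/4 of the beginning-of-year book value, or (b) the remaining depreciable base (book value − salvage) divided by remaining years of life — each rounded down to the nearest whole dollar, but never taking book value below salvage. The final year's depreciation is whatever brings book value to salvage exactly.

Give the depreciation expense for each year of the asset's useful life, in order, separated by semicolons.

Depreciable base = $45,605 − $5,100 = $40,505.
Year 1: DB = ⌊$45,605 × 125%/4⌋ = $14,251; SL = ⌊$40,505/4⌋ = $10,126 → take DB $14,251. Book value $31,354.
Year 2: DB = ⌊$31,354 × 125%/4⌋ = $9,798; SL = ⌊$26,254/3⌋ = $8,751 → take DB $9,798. Book value $21,556.
Year 3: DB = ⌊$21,556 × 125%/4⌋ = $6,736; SL = ⌊$16,456/2⌋ = $8,228 → take SL $8,228. Book value $13,328.
Year 4 (final): $13,328 − $5,100 = $8,228. Book value $5,100.

$14,251; $9,798; $8,228; $8,228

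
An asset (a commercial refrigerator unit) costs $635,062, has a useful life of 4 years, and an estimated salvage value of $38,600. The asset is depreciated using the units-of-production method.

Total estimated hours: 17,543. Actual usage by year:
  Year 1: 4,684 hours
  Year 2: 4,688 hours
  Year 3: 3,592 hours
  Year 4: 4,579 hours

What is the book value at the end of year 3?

Depreciable base = $635,062 − $38,600 = $596,462.
Rate = $596,462 / 17,543 hours = $34 per hour.
Year 1: 4,684 × $34 = $159,256. Book value $475,806.
Year 2: 4,688 × $34 = $159,392. Book value $316,414.
Year 3: 3,592 × $34 = $122,128. Book value $194,286.

$194,286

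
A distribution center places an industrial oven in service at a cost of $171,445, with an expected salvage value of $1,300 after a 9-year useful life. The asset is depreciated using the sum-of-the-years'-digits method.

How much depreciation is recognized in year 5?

$18,905

Depreciable base = $171,445 − $1,300 = $170,145.
Sum of the years' digits = 9+8+7+6+5+4+3+2+1 = 45.
Year 1: $170,145 × 9/45 = $34,029. Book value $137,416.
Year 2: $170,145 × 8/45 = $30,248. Book value $107,168.
Year 3: $170,145 × 7/45 = $26,467. Book value $80,701.
Year 4: $170,145 × 6/45 = $22,686. Book value $58,015.
Year 5: $170,145 × 5/45 = $18,905. Book value $39,110.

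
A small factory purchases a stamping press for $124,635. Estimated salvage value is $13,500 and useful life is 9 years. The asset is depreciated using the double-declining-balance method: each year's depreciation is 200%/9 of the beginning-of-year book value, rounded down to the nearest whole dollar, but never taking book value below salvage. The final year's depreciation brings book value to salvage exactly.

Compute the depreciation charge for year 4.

$13,031

Depreciable base = $124,635 − $13,500 = $111,135.
Year 1: ⌊$124,635 × 200%/9⌋ = $27,696. Book value $96,939.
Year 2: ⌊$96,939 × 200%/9⌋ = $21,542. Book value $75,397.
Year 3: ⌊$75,397 × 200%/9⌋ = $16,754. Book value $58,643.
Year 4: ⌊$58,643 × 200%/9⌋ = $13,031. Book value $45,612.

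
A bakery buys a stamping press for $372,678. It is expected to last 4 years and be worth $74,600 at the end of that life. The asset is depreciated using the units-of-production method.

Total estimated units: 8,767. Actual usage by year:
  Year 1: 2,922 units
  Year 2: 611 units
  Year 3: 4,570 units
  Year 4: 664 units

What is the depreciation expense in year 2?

$20,774

Depreciable base = $372,678 − $74,600 = $298,078.
Rate = $298,078 / 8,767 units = $34 per unit.
Year 1: 2,922 × $34 = $99,348. Book value $273,330.
Year 2: 611 × $34 = $20,774. Book value $252,556.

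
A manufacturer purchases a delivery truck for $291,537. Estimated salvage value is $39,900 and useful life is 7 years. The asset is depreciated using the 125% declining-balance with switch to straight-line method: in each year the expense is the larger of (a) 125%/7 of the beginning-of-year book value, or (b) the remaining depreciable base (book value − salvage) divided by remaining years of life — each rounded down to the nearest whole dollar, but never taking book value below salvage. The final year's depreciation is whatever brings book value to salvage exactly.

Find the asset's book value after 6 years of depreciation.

Depreciable base = $291,537 − $39,900 = $251,637.
Year 1: DB = ⌊$291,537 × 125%/7⌋ = $52,060; SL = ⌊$251,637/7⌋ = $35,948 → take DB $52,060. Book value $239,477.
Year 2: DB = ⌊$239,477 × 125%/7⌋ = $42,763; SL = ⌊$199,577/6⌋ = $33,262 → take DB $42,763. Book value $196,714.
Year 3: DB = ⌊$196,714 × 125%/7⌋ = $35,127; SL = ⌊$156,814/5⌋ = $31,362 → take DB $35,127. Book value $161,587.
Year 4: DB = ⌊$161,587 × 125%/7⌋ = $28,854; SL = ⌊$121,687/4⌋ = $30,421 → take SL $30,421. Book value $131,166.
Year 5: DB = ⌊$131,166 × 125%/7⌋ = $23,422; SL = ⌊$91,266/3⌋ = $30,422 → take SL $30,422. Book value $100,744.
Year 6: DB = ⌊$100,744 × 125%/7⌋ = $17,990; SL = ⌊$60,844/2⌋ = $30,422 → take SL $30,422. Book value $70,322.

$70,322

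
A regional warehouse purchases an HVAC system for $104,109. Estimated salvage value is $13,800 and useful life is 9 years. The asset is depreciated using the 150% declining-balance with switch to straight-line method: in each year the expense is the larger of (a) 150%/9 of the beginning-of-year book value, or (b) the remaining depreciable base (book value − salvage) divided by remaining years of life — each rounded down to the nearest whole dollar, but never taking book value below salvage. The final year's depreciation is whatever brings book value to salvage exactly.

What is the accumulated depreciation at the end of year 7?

Depreciable base = $104,109 − $13,800 = $90,309.
Year 1: DB = ⌊$104,109 × 150%/9⌋ = $17,351; SL = ⌊$90,309/9⌋ = $10,034 → take DB $17,351. Book value $86,758.
Year 2: DB = ⌊$86,758 × 150%/9⌋ = $14,459; SL = ⌊$72,958/8⌋ = $9,119 → take DB $14,459. Book value $72,299.
Year 3: DB = ⌊$72,299 × 150%/9⌋ = $12,049; SL = ⌊$58,499/7⌋ = $8,357 → take DB $12,049. Book value $60,250.
Year 4: DB = ⌊$60,250 × 150%/9⌋ = $10,041; SL = ⌊$46,450/6⌋ = $7,741 → take DB $10,041. Book value $50,209.
Year 5: DB = ⌊$50,209 × 150%/9⌋ = $8,368; SL = ⌊$36,409/5⌋ = $7,281 → take DB $8,368. Book value $41,841.
Year 6: DB = ⌊$41,841 × 150%/9⌋ = $6,973; SL = ⌊$28,041/4⌋ = $7,010 → take SL $7,010. Book value $34,831.
Year 7: DB = ⌊$34,831 × 150%/9⌋ = $5,805; SL = ⌊$21,031/3⌋ = $7,010 → take SL $7,010. Book value $27,821.
Accumulated through year 7 = $104,109 − $27,821 = $76,288.

$76,288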